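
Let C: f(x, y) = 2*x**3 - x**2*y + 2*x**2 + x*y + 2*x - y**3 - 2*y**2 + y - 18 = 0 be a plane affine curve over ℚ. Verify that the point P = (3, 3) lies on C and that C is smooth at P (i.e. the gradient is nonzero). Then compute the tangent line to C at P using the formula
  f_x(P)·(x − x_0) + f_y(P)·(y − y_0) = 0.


Tangent line at P: 53*x - 44*y - 27 = 0.

Step 1: f(3, 3) = 0, so P lies on C.
Step 2: partial derivatives
  f_x(x, y) = 6*x**2 - 2*x*y + 4*x + y + 2, f_y(x, y) = -x**2 + x - 3*y**2 - 4*y + 1.
  f_x(P) = 53, f_y(P) = -44 (gradient nonzero, so P is smooth).
Step 3: tangent line at P: 53·(x − 3) + -44·(y − 3) = 0.
Expanding: 53*x - 44*y - 27 = 0.


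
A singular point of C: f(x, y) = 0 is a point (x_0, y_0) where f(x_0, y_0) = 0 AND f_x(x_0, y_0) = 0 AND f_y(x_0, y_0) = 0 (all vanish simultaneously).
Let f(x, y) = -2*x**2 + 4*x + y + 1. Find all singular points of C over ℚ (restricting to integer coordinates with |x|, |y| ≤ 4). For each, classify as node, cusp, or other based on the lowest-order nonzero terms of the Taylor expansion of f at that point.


No singular points in the scanned grid; C is smooth there.

Compute partial derivatives:
  f_x = 4 - 4*x.
  f_y = 1.
f_y = 1 is a nonzero constant, so f_y never vanishes: no point (x, y) can satisfy f = f_x = f_y = 0. In particular no (x, y) ∈ {−4, ..., 4}² is singular; the curve is smooth.


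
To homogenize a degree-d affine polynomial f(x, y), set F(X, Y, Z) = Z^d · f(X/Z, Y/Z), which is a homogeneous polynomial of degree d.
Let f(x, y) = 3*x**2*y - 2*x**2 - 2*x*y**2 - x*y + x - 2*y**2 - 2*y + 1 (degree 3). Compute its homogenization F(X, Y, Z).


F(X, Y, Z) = 3*X**2*Y - 2*X**2*Z - 2*X*Y**2 - X*Y*Z + X*Z**2 - 2*Y**2*Z - 2*Y*Z**2 + Z**3

deg(f) = 3.
Substitute x = X/Z, y = Y/Z into f, then multiply by Z^3.
  monomial 3·x^2·y^1 ↦ 3·X^2·Y^1·Z^0.
  monomial -2·x^2·y^0 ↦ -2·X^2·Y^0·Z^1.
  monomial -2·x^1·y^2 ↦ -2·X^1·Y^2·Z^0.
  monomial -1·x^1·y^1 ↦ -1·X^1·Y^1·Z^1.
  monomial 1·x^1·y^0 ↦ 1·X^1·Y^0·Z^2.
  monomial -2·x^0·y^2 ↦ -2·X^0·Y^2·Z^1.
  monomial -2·x^0·y^1 ↦ -2·X^0·Y^1·Z^2.
  monomial 1·x^0·y^0 ↦ 1·X^0·Y^0·Z^3.
Collecting: F(X, Y, Z) = 3*X**2*Y - 2*X**2*Z - 2*X*Y**2 - X*Y*Z + X*Z**2 - 2*Y**2*Z - 2*Y*Z**2 + Z**3.


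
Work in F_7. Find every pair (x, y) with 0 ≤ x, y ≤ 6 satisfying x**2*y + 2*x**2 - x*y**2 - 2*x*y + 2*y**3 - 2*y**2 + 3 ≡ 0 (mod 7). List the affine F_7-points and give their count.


Affine F_7-points: {(0, 5), (1, 2), (1, 5), (2, 5), (3, 0), (3, 1), (3, 5), (4, 0), (4, 5), (5, 1), (5, 5), (6, 5)}; count = 12.

For each of the 49 pairs (x, y) ∈ F_7², evaluate f(x, y) mod 7. Record the zeros.
  x = 0: [0↦3, 1↦3, 2↦4, 3↦4, 4↦1, 5↦0, 6↦6]  zeros at y ∈ {5}
  x = 1: [0↦5, 1↦3, 2↦0, 3↦1, 4↦4, 5↦0, 6↦1]  zeros at y ∈ {2, 5}
  x = 2: [0↦4, 1↦2, 2↦4, 3↦1, 4↦5, 5↦0, 6↦5]  zeros at y ∈ {5}
  x = 3: [0↦0, 1↦0, 2↦2, 3↦4, 4↦4, 5↦0, 6↦4]  zeros at y ∈ {0, 1, 5}
  x = 4: [0↦0, 1↦4, 2↦1, 3↦3, 4↦1, 5↦0, 6↦5]  zeros at y ∈ {0, 5}
  x = 5: [0↦4, 1↦0, 2↦1, 3↦5, 4↦3, 5↦0, 6↦1]  zeros at y ∈ {1, 5}
  x = 6: [0↦5, 1↦2, 2↦2, 3↦3, 4↦3, 5↦0, 6↦6]  zeros at y ∈ {5}
Collecting zeros: affine points = {(0, 5), (1, 2), (1, 5), (2, 5), (3, 0), (3, 1), (3, 5), (4, 0), (4, 5), (5, 1), (5, 5), (6, 5)}.
Total count |C(F_7)_aff| = 12.


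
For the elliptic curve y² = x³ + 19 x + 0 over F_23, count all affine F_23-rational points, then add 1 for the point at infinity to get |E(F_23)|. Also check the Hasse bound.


Affine points = {(0, 0), (2, 0), (4, 5), (4, 18), (5, 6), (5, 17), (6, 10), (6, 13), (7, 4), (7, 19), (9, 7), (9, 16), (12, 1), (12, 22), (13, 11), (13, 12), (15, 7), (15, 16), (20, 10), (20, 13), (21, 0), (22, 7), (22, 16)}; affine count = 23; |E(F_23)| = 24.

Discriminant check: Δ ∝ 4a³ + 27b² = 4·19³ + 27·0² = 4·6859 + 27·0 ≡ 20 (mod 23). Nonzero ⇒ E is nonsingular.
For each x ∈ F_23, compute rhs = x³ + 19·x + 0 mod 23, then count y ∈ F_23 with y² ≡ rhs.
  x = 0: rhs = 0, matching y values: 0 (1 points).
  x = 1: rhs = 20, matching y values: none (0 points).
  x = 2: rhs = 0, matching y values: 0 (1 points).
  x = 3: rhs = 15, matching y values: none (0 points).
  x = 4: rhs = 2, matching y values: 5, 18 (2 points).
  x = 5: rhs = 13, matching y values: 6, 17 (2 points).
  x = 6: rhs = 8, matching y values: 10, 13 (2 points).
  x = 7: rhs = 16, matching y values: 4, 19 (2 points).
  x = 8: rhs = 20, matching y values: none (0 points).
  x = 9: rhs = 3, matching y values: 7, 16 (2 points).
  x = 10: rhs = 17, matching y values: none (0 points).
  x = 11: rhs = 22, matching y values: none (0 points).
  x = 12: rhs = 1, matching y values: 1, 22 (2 points).
  x = 13: rhs = 6, matching y values: 11, 12 (2 points).
  x = 14: rhs = 20, matching y values: none (0 points).
  x = 15: rhs = 3, matching y values: 7, 16 (2 points).
  x = 16: rhs = 7, matching y values: none (0 points).
  x = 17: rhs = 15, matching y values: none (0 points).
  x = 18: rhs = 10, matching y values: none (0 points).
  x = 19: rhs = 21, matching y values: none (0 points).
  x = 20: rhs = 8, matching y values: 10, 13 (2 points).
  x = 21: rhs = 0, matching y values: 0 (1 points).
  x = 22: rhs = 3, matching y values: 7, 16 (2 points).
Total affine count: 23.
Full point count |E(F_23)| = 23 + 1 = 24.
Hasse bound: |24 − (23+1)| = |0| = 0 ≤ 2√23 ≈ 9.5917 ✓.


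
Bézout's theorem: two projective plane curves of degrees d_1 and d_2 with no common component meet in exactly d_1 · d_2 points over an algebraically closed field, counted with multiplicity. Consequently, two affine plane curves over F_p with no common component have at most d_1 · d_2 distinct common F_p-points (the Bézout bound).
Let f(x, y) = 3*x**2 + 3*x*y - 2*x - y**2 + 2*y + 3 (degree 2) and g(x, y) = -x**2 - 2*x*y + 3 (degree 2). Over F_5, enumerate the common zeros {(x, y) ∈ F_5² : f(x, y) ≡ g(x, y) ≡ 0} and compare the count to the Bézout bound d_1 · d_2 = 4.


Common zeros: ∅; count = 0; Bézout bound = 4.

deg(f) = 2, deg(g) = 2, so Bézout bound = 4.
Scan x ∈ F_5. For each x, list the y ∈ F_5 with f(x, y) ≡ 0 and those with g(x, y) ≡ 0 (mod 5); the common zeros in that column are the intersection.
  x = 0: f ≡ 0 at y ∈ {3, 4}; g ≡ 0 at y ∈ ∅; common: ∅.
  x = 1: f ≡ 0 at y ∈ {2, 3}; g ≡ 0 at y ∈ {1}; common: ∅.
  x = 2: f ≡ 0 at y ∈ ∅; g ≡ 0 at y ∈ {1}; common: ∅.
  x = 3: f ≡ 0 at y ∈ ∅; g ≡ 0 at y ∈ {4}; common: ∅.
  x = 4: f ≡ 0 at y ∈ ∅; g ≡ 0 at y ∈ {4}; common: ∅.
Collecting: common zeros = ∅, so the count is 0.
Comparison with the Bézout bound: 0 ≤ 4 = deg(f)·deg(g), as expected for curves with no common component (the affine F_5-count falls short of the bound because intersections may lie at infinity, over extension fields, or carry multiplicity).


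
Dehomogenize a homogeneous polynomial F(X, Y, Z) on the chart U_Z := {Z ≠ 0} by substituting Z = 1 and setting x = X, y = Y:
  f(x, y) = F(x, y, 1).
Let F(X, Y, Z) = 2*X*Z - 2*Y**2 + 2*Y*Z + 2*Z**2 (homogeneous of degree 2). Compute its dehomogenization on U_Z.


f(x, y) = 2*x - 2*y**2 + 2*y + 2

On U_Z we set Z = 1. Each monomial c·X^i·Y^j·Z^k in F becomes c·x^i·y^j·1^k = c·x^i·y^j.
Substituting Z = 1: F(X, Y, 1) = 2*x - 2*y**2 + 2*y + 2.
Note: deg(f) ≤ deg(F) = 2; strict inequality happens when F is divisible by Z (lost terms).


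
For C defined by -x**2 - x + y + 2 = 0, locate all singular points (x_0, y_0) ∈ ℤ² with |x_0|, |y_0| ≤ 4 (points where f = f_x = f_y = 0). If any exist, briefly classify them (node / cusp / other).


No singular points in the scanned grid; C is smooth there.

Compute partial derivatives:
  f_x = -2*x - 1.
  f_y = 1.
f_y = 1 is a nonzero constant, so f_y never vanishes: no point (x, y) can satisfy f = f_x = f_y = 0. In particular no (x, y) ∈ {−4, ..., 4}² is singular; the curve is smooth.


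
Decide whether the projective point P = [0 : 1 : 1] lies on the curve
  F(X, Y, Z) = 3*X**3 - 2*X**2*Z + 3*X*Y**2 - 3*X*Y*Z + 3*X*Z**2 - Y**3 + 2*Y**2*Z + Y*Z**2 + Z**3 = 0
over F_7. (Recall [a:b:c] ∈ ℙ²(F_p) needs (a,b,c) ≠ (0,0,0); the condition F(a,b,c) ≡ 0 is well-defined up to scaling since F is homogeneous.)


F(0,1,1) ≡ 3 (mod 7); P is NOT on the curve.

Evaluate F(0, 1, 1) term-by-term (mod 7).
  3*X**3 ↦ 3·0·1·1 = 0
  -2*X**2*Z ↦ -2·0·1·1 = 0
  3*X*Y**2 ↦ 3·0·1·1 = 0
  -3*X*Y*Z ↦ -3·0·1·1 = 0
  3*X*Z**2 ↦ 3·0·1·1 = 0
  -Y**3 ↦ -1·1·1·1 = -1
  2*Y**2*Z ↦ 2·1·1·1 = 2
  Y*Z**2 ↦ 1·1·1·1 = 1
  Z**3 ↦ 1·1·1·1 = 1
Sum: F(0, 1, 1) = (0) + (0) + (0) + (0) + (0) + (-1) + (2) + (1) + (1) = 3.
Reducing mod 7: 3 ≡ 3 (mod 7).
Since F(a, b, c) ≡ 3 ≠ 0 (mod 7), P does NOT lie on the curve.


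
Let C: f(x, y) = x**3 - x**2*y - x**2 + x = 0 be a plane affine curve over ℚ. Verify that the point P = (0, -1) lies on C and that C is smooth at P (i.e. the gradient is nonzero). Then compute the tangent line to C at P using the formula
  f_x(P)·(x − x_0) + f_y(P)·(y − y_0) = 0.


Tangent line at P: x = 0.

Step 1: f(0, -1) = 0, so P lies on C.
Step 2: partial derivatives
  f_x(x, y) = 3*x**2 - 2*x*y - 2*x + 1, f_y(x, y) = -x**2.
  f_x(P) = 1, f_y(P) = 0 (gradient nonzero, so P is smooth).
Step 3: tangent line at P: 1·(x − 0) + 0·(y − -1) = 0.
Expanding: x = 0.


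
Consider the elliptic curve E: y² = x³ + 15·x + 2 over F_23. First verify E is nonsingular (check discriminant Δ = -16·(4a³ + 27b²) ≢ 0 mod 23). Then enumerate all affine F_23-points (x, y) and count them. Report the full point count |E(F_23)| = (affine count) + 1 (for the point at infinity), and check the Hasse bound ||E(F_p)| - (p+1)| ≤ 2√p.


Affine points = {(0, 5), (0, 18), (1, 8), (1, 15), (5, 8), (5, 15), (6, 3), (6, 20), (7, 6), (7, 17), (8, 6), (8, 17), (10, 5), (10, 18), (11, 7), (11, 16), (12, 1), (12, 22), (13, 5), (13, 18), (14, 9), (14, 14), (17, 8), (17, 15), (18, 3), (18, 20), (19, 4), (19, 19), (22, 3), (22, 20)}; affine count = 30; |E(F_23)| = 31.

Discriminant check: Δ ∝ 4a³ + 27b² = 4·15³ + 27·2² = 4·3375 + 27·4 ≡ 15 (mod 23). Nonzero ⇒ E is nonsingular.
For each x ∈ F_23, compute rhs = x³ + 15·x + 2 mod 23, then count y ∈ F_23 with y² ≡ rhs.
  x = 0: rhs = 2, matching y values: 5, 18 (2 points).
  x = 1: rhs = 18, matching y values: 8, 15 (2 points).
  x = 2: rhs = 17, matching y values: none (0 points).
  x = 3: rhs = 5, matching y values: none (0 points).
  x = 4: rhs = 11, matching y values: none (0 points).
  x = 5: rhs = 18, matching y values: 8, 15 (2 points).
  x = 6: rhs = 9, matching y values: 3, 20 (2 points).
  x = 7: rhs = 13, matching y values: 6, 17 (2 points).
  x = 8: rhs = 13, matching y values: 6, 17 (2 points).
  x = 9: rhs = 15, matching y values: none (0 points).
  x = 10: rhs = 2, matching y values: 5, 18 (2 points).
  x = 11: rhs = 3, matching y values: 7, 16 (2 points).
  x = 12: rhs = 1, matching y values: 1, 22 (2 points).
  x = 13: rhs = 2, matching y values: 5, 18 (2 points).
  x = 14: rhs = 12, matching y values: 9, 14 (2 points).
  x = 15: rhs = 14, matching y values: none (0 points).
  x = 16: rhs = 14, matching y values: none (0 points).
  x = 17: rhs = 18, matching y values: 8, 15 (2 points).
  x = 18: rhs = 9, matching y values: 3, 20 (2 points).
  x = 19: rhs = 16, matching y values: 4, 19 (2 points).
  x = 20: rhs = 22, matching y values: none (0 points).
  x = 21: rhs = 10, matching y values: none (0 points).
  x = 22: rhs = 9, matching y values: 3, 20 (2 points).
Total affine count: 30.
Full point count |E(F_23)| = 30 + 1 = 31.
Hasse bound: |31 − (23+1)| = |7| = 7 ≤ 2√23 ≈ 9.5917 ✓.


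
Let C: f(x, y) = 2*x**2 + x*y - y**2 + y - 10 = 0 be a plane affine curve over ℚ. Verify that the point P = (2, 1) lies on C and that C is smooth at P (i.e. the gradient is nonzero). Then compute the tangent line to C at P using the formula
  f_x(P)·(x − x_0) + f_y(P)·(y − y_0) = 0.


Tangent line at P: 9*x + y - 19 = 0.

Step 1: f(2, 1) = 0, so P lies on C.
Step 2: partial derivatives
  f_x(x, y) = 4*x + y, f_y(x, y) = x - 2*y + 1.
  f_x(P) = 9, f_y(P) = 1 (gradient nonzero, so P is smooth).
Step 3: tangent line at P: 9·(x − 2) + 1·(y − 1) = 0.
Expanding: 9*x + y - 19 = 0.


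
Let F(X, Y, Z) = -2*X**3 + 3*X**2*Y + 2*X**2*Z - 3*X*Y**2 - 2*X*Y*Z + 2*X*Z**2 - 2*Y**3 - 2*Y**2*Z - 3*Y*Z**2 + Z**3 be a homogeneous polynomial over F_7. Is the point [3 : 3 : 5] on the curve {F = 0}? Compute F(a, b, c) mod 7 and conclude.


F(3,3,5) ≡ 6 (mod 7); P is NOT on the curve.

Evaluate F(3, 3, 5) term-by-term (mod 7).
  -2*X**3 ↦ -2·27·1·1 = -54
  3*X**2*Y ↦ 3·9·3·1 = 81
  2*X**2*Z ↦ 2·9·1·5 = 90
  -3*X*Y**2 ↦ -3·3·9·1 = -81
  -2*X*Y*Z ↦ -2·3·3·5 = -90
  2*X*Z**2 ↦ 2·3·1·25 = 150
  -2*Y**3 ↦ -2·1·27·1 = -54
  -2*Y**2*Z ↦ -2·1·9·5 = -90
  -3*Y*Z**2 ↦ -3·1·3·25 = -225
  Z**3 ↦ 1·1·1·125 = 125
Sum: F(3, 3, 5) = (-54) + (81) + (90) + (-81) + (-90) + (150) + (-54) + (-90) + (-225) + (125) = -148.
Reducing mod 7: -148 ≡ 6 (mod 7).
Since F(a, b, c) ≡ 6 ≠ 0 (mod 7), P does NOT lie on the curve.


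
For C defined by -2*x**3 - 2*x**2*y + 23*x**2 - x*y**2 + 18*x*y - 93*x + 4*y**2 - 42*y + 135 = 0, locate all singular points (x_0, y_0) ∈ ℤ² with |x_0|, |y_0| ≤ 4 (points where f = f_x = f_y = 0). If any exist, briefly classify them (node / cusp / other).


Singular points: {(3, 3)}; classification: node.

Compute partial derivatives:
  f_x = -6*x**2 - 4*x*y + 46*x - y**2 + 18*y - 93.
  f_y = -2*x**2 - 2*x*y + 18*x + 8*y - 42.
Scan x_0 ∈ {−4, ..., 4}. For each x_0, f_y(x_0, y) is a polynomial in y; find its integer roots y ∈ {−4, ..., 4}, then test f_x and f at those candidates.
  x = -4: f_y(-4, y) = 16*y - 146; no integer root y with |y| ≤ 4.
  x = -3: f_y(-3, y) = 14*y - 114; no integer root y with |y| ≤ 4.
  x = -2: f_y(-2, y) = 12*y - 86; no integer root y with |y| ≤ 4.
  x = -1: f_y(-1, y) = 10*y - 62; no integer root y with |y| ≤ 4.
  x = 0: f_y(0, y) = 8*y - 42; no integer root y with |y| ≤ 4.
  x = 1: f_y(1, y) = 6*y - 26; no integer root y with |y| ≤ 4.
  x = 2: f_y(2, y) = 4*y - 14; no integer root y with |y| ≤ 4.
  x = 3: f_y(3, y) = 2*y - 6; vanishes at y ∈ {3}. (3, 3): f_x = 0, f = 0 — SINGULAR.
  x = 4: f_y(4, y) = -2; no integer root y with |y| ≤ 4.
Only singular point on the grid: (3, 3).
Classify: substitute x = 3 + u, y = 3 + v and expand: f = -2*u**3 - 2*u**2*v - u**2 - u*v**2 + v**2.
No constant or linear terms (consistent with a singular point). Quadratic part: -u**2 + v**2. Cubic part: -2*u**3 - 2*u**2*v - u*v**2.
The quadratic part v**2 - u**2 = (v − u)(v + u) splits into two distinct linear factors, so there are two distinct tangent lines y − 3 = ±(x − 3) — this is a node (ordinary double point).
Classification: node.


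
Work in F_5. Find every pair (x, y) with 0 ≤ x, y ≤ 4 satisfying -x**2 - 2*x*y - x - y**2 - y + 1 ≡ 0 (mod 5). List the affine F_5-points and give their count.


Affine F_5-points: {(0, 2), (1, 1), (2, 0), (3, 4), (4, 3)}; count = 5.

For each of the 25 pairs (x, y) ∈ F_5², evaluate f(x, y) mod 5. Record the zeros.
  x = 0: [0↦1, 1↦4, 2↦0, 3↦4, 4↦1]  zeros at y ∈ {2}
  x = 1: [0↦4, 1↦0, 2↦4, 3↦1, 4↦1]  zeros at y ∈ {1}
  x = 2: [0↦0, 1↦4, 2↦1, 3↦1, 4↦4]  zeros at y ∈ {0}
  x = 3: [0↦4, 1↦1, 2↦1, 3↦4, 4↦0]  zeros at y ∈ {4}
  x = 4: [0↦1, 1↦1, 2↦4, 3↦0, 4↦4]  zeros at y ∈ {3}
Collecting zeros: affine points = {(0, 2), (1, 1), (2, 0), (3, 4), (4, 3)}.
Total count |C(F_5)_aff| = 5.


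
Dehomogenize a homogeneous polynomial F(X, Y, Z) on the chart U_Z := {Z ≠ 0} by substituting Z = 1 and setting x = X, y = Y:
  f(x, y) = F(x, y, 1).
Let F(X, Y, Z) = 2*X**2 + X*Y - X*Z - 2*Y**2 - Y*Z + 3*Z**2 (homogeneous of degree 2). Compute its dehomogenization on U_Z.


f(x, y) = 2*x**2 + x*y - x - 2*y**2 - y + 3

On U_Z we set Z = 1. Each monomial c·X^i·Y^j·Z^k in F becomes c·x^i·y^j·1^k = c·x^i·y^j.
Substituting Z = 1: F(X, Y, 1) = 2*x**2 + x*y - x - 2*y**2 - y + 3.
Note: deg(f) ≤ deg(F) = 2; strict inequality happens when F is divisible by Z (lost terms).


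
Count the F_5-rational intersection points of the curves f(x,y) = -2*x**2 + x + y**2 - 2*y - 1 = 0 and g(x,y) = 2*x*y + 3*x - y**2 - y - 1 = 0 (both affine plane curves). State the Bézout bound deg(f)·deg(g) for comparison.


Common zeros: ∅; count = 0; Bézout bound = 4.

deg(f) = 2, deg(g) = 2, so Bézout bound = 4.
Scan x ∈ F_5. For each x, list the y ∈ F_5 with f(x, y) ≡ 0 and those with g(x, y) ≡ 0 (mod 5); the common zeros in that column are the intersection.
  x = 0: f ≡ 0 at y ∈ ∅; g ≡ 0 at y ∈ ∅; common: ∅.
  x = 1: f ≡ 0 at y ∈ ∅; g ≡ 0 at y ∈ {2, 4}; common: ∅.
  x = 2: f ≡ 0 at y ∈ ∅; g ≡ 0 at y ∈ {0, 3}; common: ∅.
  x = 3: f ≡ 0 at y ∈ ∅; g ≡ 0 at y ∈ ∅; common: ∅.
  x = 4: f ≡ 0 at y ∈ {1}; g ≡ 0 at y ∈ ∅; common: ∅.
Collecting: common zeros = ∅, so the count is 0.
Comparison with the Bézout bound: 0 ≤ 4 = deg(f)·deg(g), as expected for curves with no common component (the affine F_5-count falls short of the bound because intersections may lie at infinity, over extension fields, or carry multiplicity).


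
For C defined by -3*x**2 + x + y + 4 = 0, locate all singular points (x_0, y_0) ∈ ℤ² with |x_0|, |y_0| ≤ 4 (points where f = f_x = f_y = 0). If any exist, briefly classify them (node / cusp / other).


No singular points in the scanned grid; C is smooth there.

Compute partial derivatives:
  f_x = 1 - 6*x.
  f_y = 1.
f_y = 1 is a nonzero constant, so f_y never vanishes: no point (x, y) can satisfy f = f_x = f_y = 0. In particular no (x, y) ∈ {−4, ..., 4}² is singular; the curve is smooth.


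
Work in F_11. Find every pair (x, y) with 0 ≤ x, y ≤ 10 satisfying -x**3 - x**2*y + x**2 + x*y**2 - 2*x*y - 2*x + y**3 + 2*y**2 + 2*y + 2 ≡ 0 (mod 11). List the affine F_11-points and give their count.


Affine F_11-points: {(0, 2), (0, 5), (1, 0), (3, 0), (3, 3), (4, 2), (4, 7), (5, 9), (6, 2), (7, 6), (8, 0), (8, 4), (8, 8), (10, 1)}; count = 14.

For each of the 121 pairs (x, y) ∈ F_11², evaluate f(x, y) mod 11. Record the zeros.
  x = 0: [0↦2, 1↦7, 2↦0, 3↦9, 4↦7, 5↦0, 6↦5, 7↦6, 8↦9, 9↦9, 10↦1]  zeros at y ∈ {2, 5}
  x = 1: [0↦0, 1↦3, 2↦7, 3↦7, 4↦9, 5↦8, 6↦10, 7↦10, 8↦3, 9↦6, 10↦3]  zeros at y ∈ {0}
  x = 2: [0↦5, 1↦4, 2↦6, 3↦6, 4↦10, 5↦2, 6↦10, 7↦7, 8↦10, 9↦3, 10↦3]  zeros at y ∈ ∅
  x = 3: [0↦0, 1↦4, 2↦2, 3↦0, 4↦4, 5↦9, 6↦10, 7↦2, 8↦2, 9↦5, 10↦6]  zeros at y ∈ {0, 3}
  x = 4: [0↦1, 1↦8, 2↦0, 3↦5, 4↦7, 5↦1, 6↦4, 7↦0, 8↦6, 9↦6, 10↦6]  zeros at y ∈ {2, 7}
  x = 5: [0↦2, 1↦10, 2↦5, 3↦4, 4↦2, 5↦5, 6↦8, 7↦6, 8↦5, 9↦0, 10↦8]  zeros at y ∈ {9}
  x = 6: [0↦8, 1↦4, 2↦0, 3↦2, 4↦5, 5↦4, 6↦5, 7↦3, 8↦4, 9↦3, 10↦6]  zeros at y ∈ {2}
  x = 7: [0↦2, 1↦6, 2↦1, 3↦4, 4↦10, 5↦3, 6↦0, 7↦7, 8↦8, 9↦9, 10↦5]  zeros at y ∈ {6}
  x = 8: [0↦0, 1↦10, 2↦2, 3↦4, 4↦0, 5↦7, 6↦9, 7↦1, 8↦0, 9↦1, 10↦10]  zeros at y ∈ {0, 4, 8}
  x = 9: [0↦7, 1↦10, 2↦8, 3↦7, 4↦2, 5↦10, 6↦4, 7↦1, 8↦7, 9↦6, 10↦4]  zeros at y ∈ ∅
  x = 10: [0↦6, 1↦0, 2↦2, 3↦7, 4↦10, 5↦6, 6↦1, 7↦1, 8↦1, 9↦7, 10↦3]  zeros at y ∈ {1}
Collecting zeros: affine points = {(0, 2), (0, 5), (1, 0), (3, 0), (3, 3), (4, 2), (4, 7), (5, 9), (6, 2), (7, 6), (8, 0), (8, 4), (8, 8), (10, 1)}.
Total count |C(F_11)_aff| = 14.


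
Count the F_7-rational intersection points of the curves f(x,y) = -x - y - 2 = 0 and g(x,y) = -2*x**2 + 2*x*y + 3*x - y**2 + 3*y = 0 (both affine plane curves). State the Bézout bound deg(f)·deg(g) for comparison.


Common zeros: {(5, 0), (6, 6)}; count = 2; Bézout bound = 2.

deg(f) = 1, deg(g) = 2, so Bézout bound = 2.
Scan x ∈ F_7. For each x, list the y ∈ F_7 with f(x, y) ≡ 0 and those with g(x, y) ≡ 0 (mod 7); the common zeros in that column are the intersection.
  x = 0: f ≡ 0 at y ∈ {5}; g ≡ 0 at y ∈ {0, 3}; common: ∅.
  x = 1: f ≡ 0 at y ∈ {4}; g ≡ 0 at y ∈ {2, 3}; common: ∅.
  x = 2: f ≡ 0 at y ∈ {3}; g ≡ 0 at y ∈ ∅; common: ∅.
  x = 3: f ≡ 0 at y ∈ {2}; g ≡ 0 at y ∈ ∅; common: ∅.
  x = 4: f ≡ 0 at y ∈ {1}; g ≡ 0 at y ∈ ∅; common: ∅.
  x = 5: f ≡ 0 at y ∈ {0}; g ≡ 0 at y ∈ {0, 6}; common: {0}.
  x = 6: f ≡ 0 at y ∈ {6}; g ≡ 0 at y ∈ {2, 6}; common: {6}.
Collecting: common zeros = {(5, 0), (6, 6)}, so the count is 2.
Comparison with the Bézout bound: 2 ≤ 2 = deg(f)·deg(g), as expected for curves with no common component (the bound is attained).


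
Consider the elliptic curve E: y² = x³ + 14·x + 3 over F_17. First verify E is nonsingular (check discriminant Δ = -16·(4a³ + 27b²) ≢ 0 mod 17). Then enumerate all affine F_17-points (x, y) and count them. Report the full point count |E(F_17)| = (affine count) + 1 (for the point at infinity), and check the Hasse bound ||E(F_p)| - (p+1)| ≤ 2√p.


Affine points = {(1, 1), (1, 16), (3, 2), (3, 15), (4, 2), (4, 15), (7, 6), (7, 11), (8, 7), (8, 10), (9, 5), (9, 12), (10, 2), (10, 15), (11, 3), (11, 14), (13, 6), (13, 11), (14, 6), (14, 11), (15, 1), (15, 16)}; affine count = 22; |E(F_17)| = 23.

Discriminant check: Δ ∝ 4a³ + 27b² = 4·14³ + 27·3² = 4·2744 + 27·9 ≡ 16 (mod 17). Nonzero ⇒ E is nonsingular.
For each x ∈ F_17, compute rhs = x³ + 14·x + 3 mod 17, then count y ∈ F_17 with y² ≡ rhs.
  x = 0: rhs = 3, matching y values: none (0 points).
  x = 1: rhs = 1, matching y values: 1, 16 (2 points).
  x = 2: rhs = 5, matching y values: none (0 points).
  x = 3: rhs = 4, matching y values: 2, 15 (2 points).
  x = 4: rhs = 4, matching y values: 2, 15 (2 points).
  x = 5: rhs = 11, matching y values: none (0 points).
  x = 6: rhs = 14, matching y values: none (0 points).
  x = 7: rhs = 2, matching y values: 6, 11 (2 points).
  x = 8: rhs = 15, matching y values: 7, 10 (2 points).
  x = 9: rhs = 8, matching y values: 5, 12 (2 points).
  x = 10: rhs = 4, matching y values: 2, 15 (2 points).
  x = 11: rhs = 9, matching y values: 3, 14 (2 points).
  x = 12: rhs = 12, matching y values: none (0 points).
  x = 13: rhs = 2, matching y values: 6, 11 (2 points).
  x = 14: rhs = 2, matching y values: 6, 11 (2 points).
  x = 15: rhs = 1, matching y values: 1, 16 (2 points).
  x = 16: rhs = 5, matching y values: none (0 points).
Total affine count: 22.
Full point count |E(F_17)| = 22 + 1 = 23.
Hasse bound: |23 − (17+1)| = |5| = 5 ≤ 2√17 ≈ 8.2462 ✓.


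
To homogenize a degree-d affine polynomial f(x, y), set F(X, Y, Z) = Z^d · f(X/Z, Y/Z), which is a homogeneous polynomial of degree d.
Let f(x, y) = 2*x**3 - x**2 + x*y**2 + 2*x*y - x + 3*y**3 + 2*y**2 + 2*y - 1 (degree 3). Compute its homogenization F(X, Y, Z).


F(X, Y, Z) = 2*X**3 - X**2*Z + X*Y**2 + 2*X*Y*Z - X*Z**2 + 3*Y**3 + 2*Y**2*Z + 2*Y*Z**2 - Z**3

deg(f) = 3.
Substitute x = X/Z, y = Y/Z into f, then multiply by Z^3.
  monomial 2·x^3·y^0 ↦ 2·X^3·Y^0·Z^0.
  monomial -1·x^2·y^0 ↦ -1·X^2·Y^0·Z^1.
  monomial 1·x^1·y^2 ↦ 1·X^1·Y^2·Z^0.
  monomial 2·x^1·y^1 ↦ 2·X^1·Y^1·Z^1.
  monomial -1·x^1·y^0 ↦ -1·X^1·Y^0·Z^2.
  monomial 3·x^0·y^3 ↦ 3·X^0·Y^3·Z^0.
  monomial 2·x^0·y^2 ↦ 2·X^0·Y^2·Z^1.
  monomial 2·x^0·y^1 ↦ 2·X^0·Y^1·Z^2.
  monomial -1·x^0·y^0 ↦ -1·X^0·Y^0·Z^3.
Collecting: F(X, Y, Z) = 2*X**3 - X**2*Z + X*Y**2 + 2*X*Y*Z - X*Z**2 + 3*Y**3 + 2*Y**2*Z + 2*Y*Z**2 - Z**3.


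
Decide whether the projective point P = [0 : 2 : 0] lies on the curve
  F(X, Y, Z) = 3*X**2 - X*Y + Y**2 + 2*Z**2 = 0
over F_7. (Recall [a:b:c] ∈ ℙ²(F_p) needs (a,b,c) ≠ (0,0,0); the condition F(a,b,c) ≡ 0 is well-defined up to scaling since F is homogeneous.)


F(0,2,0) ≡ 4 (mod 7); P is NOT on the curve.

Evaluate F(0, 2, 0) term-by-term (mod 7).
  3*X**2 ↦ 3·0·1·1 = 0
  -X*Y ↦ -1·0·2·1 = 0
  Y**2 ↦ 1·1·4·1 = 4
  2*Z**2 ↦ 2·1·1·0 = 0
Sum: F(0, 2, 0) = (0) + (0) + (4) + (0) = 4.
Reducing mod 7: 4 ≡ 4 (mod 7).
Since F(a, b, c) ≡ 4 ≠ 0 (mod 7), P does NOT lie on the curve.


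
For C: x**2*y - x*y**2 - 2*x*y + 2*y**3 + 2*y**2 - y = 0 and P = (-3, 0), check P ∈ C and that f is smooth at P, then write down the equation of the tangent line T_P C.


Tangent line at P: 14*y = 0.

Step 1: f(-3, 0) = 0, so P lies on C.
Step 2: partial derivatives
  f_x(x, y) = 2*x*y - y**2 - 2*y, f_y(x, y) = x**2 - 2*x*y - 2*x + 6*y**2 + 4*y - 1.
  f_x(P) = 0, f_y(P) = 14 (gradient nonzero, so P is smooth).
Step 3: tangent line at P: 0·(x − -3) + 14·(y − 0) = 0.
Expanding: 14*y = 0.


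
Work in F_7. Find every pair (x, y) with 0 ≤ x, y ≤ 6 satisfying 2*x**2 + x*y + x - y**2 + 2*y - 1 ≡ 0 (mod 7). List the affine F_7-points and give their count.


Affine F_7-points: {(0, 1), (3, 6), (4, 0), (4, 6), (6, 0), (6, 1)}; count = 6.

For each of the 49 pairs (x, y) ∈ F_7², evaluate f(x, y) mod 7. Record the zeros.
  x = 0: [0↦6, 1↦0, 2↦6, 3↦3, 4↦5, 5↦5, 6↦3]  zeros at y ∈ {1}
  x = 1: [0↦2, 1↦4, 2↦4, 3↦2, 4↦5, 5↦6, 6↦5]  zeros at y ∈ ∅
  x = 2: [0↦2, 1↦5, 2↦6, 3↦5, 4↦2, 5↦4, 6↦4]  zeros at y ∈ ∅
  x = 3: [0↦6, 1↦3, 2↦5, 3↦5, 4↦3, 5↦6, 6↦0]  zeros at y ∈ {6}
  x = 4: [0↦0, 1↦5, 2↦1, 3↦2, 4↦1, 5↦5, 6↦0]  zeros at y ∈ {0, 6}
  x = 5: [0↦5, 1↦4, 2↦1, 3↦3, 4↦3, 5↦1, 6↦4]  zeros at y ∈ ∅
  x = 6: [0↦0, 1↦0, 2↦5, 3↦1, 4↦2, 5↦1, 6↦5]  zeros at y ∈ {0, 1}
Collecting zeros: affine points = {(0, 1), (3, 6), (4, 0), (4, 6), (6, 0), (6, 1)}.
Total count |C(F_7)_aff| = 6.


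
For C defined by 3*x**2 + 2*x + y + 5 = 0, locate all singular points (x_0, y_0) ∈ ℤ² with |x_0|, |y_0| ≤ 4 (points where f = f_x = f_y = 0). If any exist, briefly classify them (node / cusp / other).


No singular points in the scanned grid; C is smooth there.

Compute partial derivatives:
  f_x = 6*x + 2.
  f_y = 1.
f_y = 1 is a nonzero constant, so f_y never vanishes: no point (x, y) can satisfy f = f_x = f_y = 0. In particular no (x, y) ∈ {−4, ..., 4}² is singular; the curve is smooth.


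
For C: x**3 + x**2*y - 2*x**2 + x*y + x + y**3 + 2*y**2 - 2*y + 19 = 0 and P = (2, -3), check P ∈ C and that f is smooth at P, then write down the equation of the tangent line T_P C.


Tangent line at P: -10*x + 19*y + 77 = 0.

Step 1: f(2, -3) = 0, so P lies on C.
Step 2: partial derivatives
  f_x(x, y) = 3*x**2 + 2*x*y - 4*x + y + 1, f_y(x, y) = x**2 + x + 3*y**2 + 4*y - 2.
  f_x(P) = -10, f_y(P) = 19 (gradient nonzero, so P is smooth).
Step 3: tangent line at P: -10·(x − 2) + 19·(y − -3) = 0.
Expanding: -10*x + 19*y + 77 = 0.


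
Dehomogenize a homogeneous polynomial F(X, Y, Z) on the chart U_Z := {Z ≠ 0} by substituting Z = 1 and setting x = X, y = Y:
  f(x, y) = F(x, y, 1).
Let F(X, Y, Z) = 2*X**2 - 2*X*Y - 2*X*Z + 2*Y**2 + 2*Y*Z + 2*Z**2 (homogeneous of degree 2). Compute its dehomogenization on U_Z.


f(x, y) = 2*x**2 - 2*x*y - 2*x + 2*y**2 + 2*y + 2

On U_Z we set Z = 1. Each monomial c·X^i·Y^j·Z^k in F becomes c·x^i·y^j·1^k = c·x^i·y^j.
Substituting Z = 1: F(X, Y, 1) = 2*x**2 - 2*x*y - 2*x + 2*y**2 + 2*y + 2.
Note: deg(f) ≤ deg(F) = 2; strict inequality happens when F is divisible by Z (lost terms).


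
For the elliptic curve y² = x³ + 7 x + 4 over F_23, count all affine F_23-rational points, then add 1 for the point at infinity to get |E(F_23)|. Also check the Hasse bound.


Affine points = {(0, 2), (0, 21), (1, 9), (1, 14), (2, 7), (2, 16), (3, 11), (3, 12), (4, 2), (4, 21), (5, 7), (5, 16), (6, 3), (6, 20), (10, 4), (10, 19), (11, 3), (11, 20), (16, 7), (16, 16), (19, 2), (19, 21), (20, 5), (20, 18)}; affine count = 24; |E(F_23)| = 25.

Discriminant check: Δ ∝ 4a³ + 27b² = 4·7³ + 27·4² = 4·343 + 27·16 ≡ 10 (mod 23). Nonzero ⇒ E is nonsingular.
For each x ∈ F_23, compute rhs = x³ + 7·x + 4 mod 23, then count y ∈ F_23 with y² ≡ rhs.
  x = 0: rhs = 4, matching y values: 2, 21 (2 points).
  x = 1: rhs = 12, matching y values: 9, 14 (2 points).
  x = 2: rhs = 3, matching y values: 7, 16 (2 points).
  x = 3: rhs = 6, matching y values: 11, 12 (2 points).
  x = 4: rhs = 4, matching y values: 2, 21 (2 points).
  x = 5: rhs = 3, matching y values: 7, 16 (2 points).
  x = 6: rhs = 9, matching y values: 3, 20 (2 points).
  x = 7: rhs = 5, matching y values: none (0 points).
  x = 8: rhs = 20, matching y values: none (0 points).
  x = 9: rhs = 14, matching y values: none (0 points).
  x = 10: rhs = 16, matching y values: 4, 19 (2 points).
  x = 11: rhs = 9, matching y values: 3, 20 (2 points).
  x = 12: rhs = 22, matching y values: none (0 points).
  x = 13: rhs = 15, matching y values: none (0 points).
  x = 14: rhs = 17, matching y values: none (0 points).
  x = 15: rhs = 11, matching y values: none (0 points).
  x = 16: rhs = 3, matching y values: 7, 16 (2 points).
  x = 17: rhs = 22, matching y values: none (0 points).
  x = 18: rhs = 5, matching y values: none (0 points).
  x = 19: rhs = 4, matching y values: 2, 21 (2 points).
  x = 20: rhs = 2, matching y values: 5, 18 (2 points).
  x = 21: rhs = 5, matching y values: none (0 points).
  x = 22: rhs = 19, matching y values: none (0 points).
Total affine count: 24.
Full point count |E(F_23)| = 24 + 1 = 25.
Hasse bound: |25 − (23+1)| = |1| = 1 ≤ 2√23 ≈ 9.5917 ✓.


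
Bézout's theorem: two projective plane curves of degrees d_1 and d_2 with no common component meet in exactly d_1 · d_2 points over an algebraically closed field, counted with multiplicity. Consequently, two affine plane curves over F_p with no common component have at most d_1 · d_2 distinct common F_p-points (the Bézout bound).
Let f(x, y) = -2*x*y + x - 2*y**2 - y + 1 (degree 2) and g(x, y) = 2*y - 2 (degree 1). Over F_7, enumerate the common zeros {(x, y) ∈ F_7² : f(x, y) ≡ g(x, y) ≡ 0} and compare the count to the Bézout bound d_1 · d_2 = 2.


Common zeros: {(5, 1)}; count = 1; Bézout bound = 2.

deg(f) = 2, deg(g) = 1, so Bézout bound = 2.
Scan x ∈ F_7. For each x, list the y ∈ F_7 with f(x, y) ≡ 0 and those with g(x, y) ≡ 0 (mod 7); the common zeros in that column are the intersection.
  x = 0: f ≡ 0 at y ∈ {4, 6}; g ≡ 0 at y ∈ {1}; common: ∅.
  x = 1: f ≡ 0 at y ∈ {4, 5}; g ≡ 0 at y ∈ {1}; common: ∅.
  x = 2: f ≡ 0 at y ∈ {4}; g ≡ 0 at y ∈ {1}; common: ∅.
  x = 3: f ≡ 0 at y ∈ {3, 4}; g ≡ 0 at y ∈ {1}; common: ∅.
  x = 4: f ≡ 0 at y ∈ {2, 4}; g ≡ 0 at y ∈ {1}; common: ∅.
  x = 5: f ≡ 0 at y ∈ {1, 4}; g ≡ 0 at y ∈ {1}; common: {1}.
  x = 6: f ≡ 0 at y ∈ {0, 4}; g ≡ 0 at y ∈ {1}; common: ∅.
Collecting: common zeros = {(5, 1)}, so the count is 1.
Comparison with the Bézout bound: 1 ≤ 2 = deg(f)·deg(g), as expected for curves with no common component (the affine F_7-count falls short of the bound because intersections may lie at infinity, over extension fields, or carry multiplicity).


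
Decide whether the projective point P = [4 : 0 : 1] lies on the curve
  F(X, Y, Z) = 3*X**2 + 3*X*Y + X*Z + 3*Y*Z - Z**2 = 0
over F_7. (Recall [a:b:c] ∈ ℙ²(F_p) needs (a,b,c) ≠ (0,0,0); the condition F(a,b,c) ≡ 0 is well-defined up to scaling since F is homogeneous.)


F(4,0,1) ≡ 2 (mod 7); P is NOT on the curve.

Evaluate F(4, 0, 1) term-by-term (mod 7).
  3*X**2 ↦ 3·16·1·1 = 48
  3*X*Y ↦ 3·4·0·1 = 0
  X*Z ↦ 1·4·1·1 = 4
  3*Y*Z ↦ 3·1·0·1 = 0
  -Z**2 ↦ -1·1·1·1 = -1
Sum: F(4, 0, 1) = (48) + (0) + (4) + (0) + (-1) = 51.
Reducing mod 7: 51 ≡ 2 (mod 7).
Since F(a, b, c) ≡ 2 ≠ 0 (mod 7), P does NOT lie on the curve.


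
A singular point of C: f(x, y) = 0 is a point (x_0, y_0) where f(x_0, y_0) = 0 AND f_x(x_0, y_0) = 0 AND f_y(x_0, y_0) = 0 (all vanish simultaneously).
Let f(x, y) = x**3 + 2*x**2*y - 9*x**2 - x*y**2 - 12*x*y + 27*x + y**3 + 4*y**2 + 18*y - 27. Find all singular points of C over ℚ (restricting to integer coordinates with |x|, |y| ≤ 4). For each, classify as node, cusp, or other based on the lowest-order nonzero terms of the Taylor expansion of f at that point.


Singular points: {(3, 0)}; classification: cusp.

Compute partial derivatives:
  f_x = 3*x**2 + 4*x*y - 18*x - y**2 - 12*y + 27.
  f_y = 2*x**2 - 2*x*y - 12*x + 3*y**2 + 8*y + 18.
Scan x_0 ∈ {−4, ..., 4}. For each x_0, f_y(x_0, y) is a polynomial in y; find its integer roots y ∈ {−4, ..., 4}, then test f_x and f at those candidates.
  x = -4: f_y(-4, y) = 3*y**2 + 16*y + 98; no integer root y with |y| ≤ 4.
  x = -3: f_y(-3, y) = 3*y**2 + 14*y + 72; no integer root y with |y| ≤ 4.
  x = -2: f_y(-2, y) = 3*y**2 + 12*y + 50; no integer root y with |y| ≤ 4.
  x = -1: f_y(-1, y) = 3*y**2 + 10*y + 32; no integer root y with |y| ≤ 4.
  x = 0: f_y(0, y) = 3*y**2 + 8*y + 18; no integer root y with |y| ≤ 4.
  x = 1: f_y(1, y) = 3*y**2 + 6*y + 8; no integer root y with |y| ≤ 4.
  x = 2: f_y(2, y) = 3*y**2 + 4*y + 2; no integer root y with |y| ≤ 4.
  x = 3: f_y(3, y) = 3*y**2 + 2*y; vanishes at y ∈ {0}. (3, 0): f_x = 0, f = 0 — SINGULAR.
  x = 4: f_y(4, y) = 3*y**2 + 2; no integer root y with |y| ≤ 4.
Only singular point on the grid: (3, 0).
Classify: substitute x = 3 + u, y = 0 + v and expand: f = u**3 + 2*u**2*v - u*v**2 + v**3 + v**2.
No constant or linear terms (consistent with a singular point). Quadratic part: v**2. Cubic part: u**3 + 2*u**2*v - u*v**2 + v**3.
The quadratic part v**2 is a perfect square, so there is a single (double) tangent line v = 0, i.e. y = 0. Restricting the cubic part to that line (v = 0) leaves u**3 ≠ 0, so f is not divisible by v and the branch is v² ≈ -u**3 to lowest order — this is a cusp.
Classification: cusp.


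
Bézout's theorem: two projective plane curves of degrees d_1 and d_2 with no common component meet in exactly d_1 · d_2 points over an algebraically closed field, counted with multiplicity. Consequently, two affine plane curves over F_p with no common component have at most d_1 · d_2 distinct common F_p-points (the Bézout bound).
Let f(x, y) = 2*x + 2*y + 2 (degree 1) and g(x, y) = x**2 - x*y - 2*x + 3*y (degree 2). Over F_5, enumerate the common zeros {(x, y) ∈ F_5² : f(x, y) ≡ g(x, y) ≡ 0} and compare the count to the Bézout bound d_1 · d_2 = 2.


Common zeros: {(1, 3)}; count = 1; Bézout bound = 2.

deg(f) = 1, deg(g) = 2, so Bézout bound = 2.
Scan x ∈ F_5. For each x, list the y ∈ F_5 with f(x, y) ≡ 0 and those with g(x, y) ≡ 0 (mod 5); the common zeros in that column are the intersection.
  x = 0: f ≡ 0 at y ∈ {4}; g ≡ 0 at y ∈ {0}; common: ∅.
  x = 1: f ≡ 0 at y ∈ {3}; g ≡ 0 at y ∈ {3}; common: {3}.
  x = 2: f ≡ 0 at y ∈ {2}; g ≡ 0 at y ∈ {0}; common: ∅.
  x = 3: f ≡ 0 at y ∈ {1}; g ≡ 0 at y ∈ ∅; common: ∅.
  x = 4: f ≡ 0 at y ∈ {0}; g ≡ 0 at y ∈ {3}; common: ∅.
Collecting: common zeros = {(1, 3)}, so the count is 1.
Comparison with the Bézout bound: 1 ≤ 2 = deg(f)·deg(g), as expected for curves with no common component (the affine F_5-count falls short of the bound because intersections may lie at infinity, over extension fields, or carry multiplicity).


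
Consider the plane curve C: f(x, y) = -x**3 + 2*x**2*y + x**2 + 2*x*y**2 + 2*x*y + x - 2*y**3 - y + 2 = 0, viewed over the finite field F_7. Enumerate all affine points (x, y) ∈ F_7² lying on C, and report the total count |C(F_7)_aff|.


Affine F_7-points: {(1, 5), (2, 0), (3, 1), (3, 3), (3, 6), (4, 0), (5, 2), (5, 4), (5, 6), (6, 4)}; count = 10.

For each of the 49 pairs (x, y) ∈ F_7², evaluate f(x, y) mod 7. Record the zeros.
  x = 0: [0↦2, 1↦6, 2↦5, 3↦1, 4↦3, 5↦6, 6↦5]  zeros at y ∈ ∅
  x = 1: [0↦3, 1↦6, 2↦1, 3↦4, 4↦3, 5↦0, 6↦4]  zeros at y ∈ {5}
  x = 2: [0↦0, 1↦6, 2↦1, 3↦1, 4↦1, 5↦3, 6↦2]  zeros at y ∈ {0}
  x = 3: [0↦1, 1↦0, 2↦6, 3↦0, 4↦5, 5↦2, 6↦0]  zeros at y ∈ {1, 3, 6}
  x = 4: [0↦0, 1↦3, 2↦3, 3↦2, 4↦2, 5↦5, 6↦6]  zeros at y ∈ {0}
  x = 5: [0↦5, 1↦2, 2↦0, 3↦1, 4↦0, 5↦6, 6↦0]  zeros at y ∈ {2, 4, 6}
  x = 6: [0↦3, 1↦5, 2↦5, 3↦5, 4↦0, 5↦6, 6↦4]  zeros at y ∈ {4}
Collecting zeros: affine points = {(1, 5), (2, 0), (3, 1), (3, 3), (3, 6), (4, 0), (5, 2), (5, 4), (5, 6), (6, 4)}.
Total count |C(F_7)_aff| = 10.


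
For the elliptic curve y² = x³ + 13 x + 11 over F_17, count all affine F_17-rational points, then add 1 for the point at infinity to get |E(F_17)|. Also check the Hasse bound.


Affine points = {(1, 5), (1, 12), (3, 3), (3, 14), (4, 5), (4, 12), (6, 4), (6, 13), (8, 7), (8, 10), (10, 6), (10, 11), (12, 5), (12, 12), (14, 8), (14, 9)}; affine count = 16; |E(F_17)| = 17.

Discriminant check: Δ ∝ 4a³ + 27b² = 4·13³ + 27·11² = 4·2197 + 27·121 ≡ 2 (mod 17). Nonzero ⇒ E is nonsingular.
For each x ∈ F_17, compute rhs = x³ + 13·x + 11 mod 17, then count y ∈ F_17 with y² ≡ rhs.
  x = 0: rhs = 11, matching y values: none (0 points).
  x = 1: rhs = 8, matching y values: 5, 12 (2 points).
  x = 2: rhs = 11, matching y values: none (0 points).
  x = 3: rhs = 9, matching y values: 3, 14 (2 points).
  x = 4: rhs = 8, matching y values: 5, 12 (2 points).
  x = 5: rhs = 14, matching y values: none (0 points).
  x = 6: rhs = 16, matching y values: 4, 13 (2 points).
  x = 7: rhs = 3, matching y values: none (0 points).
  x = 8: rhs = 15, matching y values: 7, 10 (2 points).
  x = 9: rhs = 7, matching y values: none (0 points).
  x = 10: rhs = 2, matching y values: 6, 11 (2 points).
  x = 11: rhs = 6, matching y values: none (0 points).
  x = 12: rhs = 8, matching y values: 5, 12 (2 points).
  x = 13: rhs = 14, matching y values: none (0 points).
  x = 14: rhs = 13, matching y values: 8, 9 (2 points).
  x = 15: rhs = 11, matching y values: none (0 points).
  x = 16: rhs = 14, matching y values: none (0 points).
Total affine count: 16.
Full point count |E(F_17)| = 16 + 1 = 17.
Hasse bound: |17 − (17+1)| = |-1| = 1 ≤ 2√17 ≈ 8.2462 ✓.


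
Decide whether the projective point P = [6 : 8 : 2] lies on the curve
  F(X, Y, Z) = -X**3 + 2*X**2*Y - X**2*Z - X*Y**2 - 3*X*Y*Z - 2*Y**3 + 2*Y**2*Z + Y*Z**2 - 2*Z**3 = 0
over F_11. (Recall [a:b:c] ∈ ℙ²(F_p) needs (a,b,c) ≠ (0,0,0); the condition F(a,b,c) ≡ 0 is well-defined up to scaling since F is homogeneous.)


F(6,8,2) ≡ 8 (mod 11); P is NOT on the curve.

Evaluate F(6, 8, 2) term-by-term (mod 11).
  -X**3 ↦ -1·216·1·1 = -216
  2*X**2*Y ↦ 2·36·8·1 = 576
  -X**2*Z ↦ -1·36·1·2 = -72
  -X*Y**2 ↦ -1·6·64·1 = -384
  -3*X*Y*Z ↦ -3·6·8·2 = -288
  -2*Y**3 ↦ -2·1·512·1 = -1024
  2*Y**2*Z ↦ 2·1·64·2 = 256
  Y*Z**2 ↦ 1·1·8·4 = 32
  -2*Z**3 ↦ -2·1·1·8 = -16
Sum: F(6, 8, 2) = (-216) + (576) + (-72) + (-384) + (-288) + (-1024) + (256) + (32) + (-16) = -1136.
Reducing mod 11: -1136 ≡ 8 (mod 11).
Since F(a, b, c) ≡ 8 ≠ 0 (mod 11), P does NOT lie on the curve.


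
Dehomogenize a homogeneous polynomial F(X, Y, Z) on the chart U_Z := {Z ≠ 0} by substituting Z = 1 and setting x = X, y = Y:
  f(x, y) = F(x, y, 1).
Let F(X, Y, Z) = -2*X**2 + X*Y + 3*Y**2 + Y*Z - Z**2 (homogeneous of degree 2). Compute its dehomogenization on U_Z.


f(x, y) = -2*x**2 + x*y + 3*y**2 + y - 1

On U_Z we set Z = 1. Each monomial c·X^i·Y^j·Z^k in F becomes c·x^i·y^j·1^k = c·x^i·y^j.
Substituting Z = 1: F(X, Y, 1) = -2*x**2 + x*y + 3*y**2 + y - 1.
Note: deg(f) ≤ deg(F) = 2; strict inequality happens when F is divisible by Z (lost terms).


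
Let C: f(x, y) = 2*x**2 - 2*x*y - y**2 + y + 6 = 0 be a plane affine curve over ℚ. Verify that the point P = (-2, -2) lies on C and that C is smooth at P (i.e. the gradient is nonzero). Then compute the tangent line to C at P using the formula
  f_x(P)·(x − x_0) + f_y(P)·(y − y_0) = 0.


Tangent line at P: -4*x + 9*y + 10 = 0.

Step 1: f(-2, -2) = 0, so P lies on C.
Step 2: partial derivatives
  f_x(x, y) = 4*x - 2*y, f_y(x, y) = -2*x - 2*y + 1.
  f_x(P) = -4, f_y(P) = 9 (gradient nonzero, so P is smooth).
Step 3: tangent line at P: -4·(x − -2) + 9·(y − -2) = 0.
Expanding: -4*x + 9*y + 10 = 0.
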